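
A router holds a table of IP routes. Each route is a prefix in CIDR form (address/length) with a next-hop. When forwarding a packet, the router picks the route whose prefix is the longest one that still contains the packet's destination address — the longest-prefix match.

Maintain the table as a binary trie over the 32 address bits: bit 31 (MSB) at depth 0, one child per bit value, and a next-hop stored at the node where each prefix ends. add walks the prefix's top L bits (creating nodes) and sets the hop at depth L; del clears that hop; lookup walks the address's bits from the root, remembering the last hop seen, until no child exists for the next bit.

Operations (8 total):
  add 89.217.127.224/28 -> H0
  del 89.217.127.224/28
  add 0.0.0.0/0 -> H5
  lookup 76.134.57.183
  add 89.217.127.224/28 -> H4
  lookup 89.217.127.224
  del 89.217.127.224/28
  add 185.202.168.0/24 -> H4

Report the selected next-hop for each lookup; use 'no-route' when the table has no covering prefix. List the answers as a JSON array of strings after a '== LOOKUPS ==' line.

Apply in order:
  + 89.217.127.224/28 (H0) depth=28
  - 89.217.127.224/28 clear@28
  + 0.0.0.0/0 (H5) depth=0
  ? 76.134.57.183  path d0:H5→d1:-→d2:-→d3:-  best=H5
  + 89.217.127.224/28 (H4) depth=28
  ? 89.217.127.224  path d0:H5→d1:-→d2:-→d3:-→d4:-→d5:-→d6:-→d7:-→d8:-→d9:-→d10:-→d11:-→d12:-→d13:-→d14:-→d15:-→d16:-→d17:-→d18:-→d19:-→d20:-→d21:-→d22:-→d23:-→d24:-→d25:-→d26:-→d27:-→d28:H4  best=H4
  - 89.217.127.224/28 clear@28
  + 185.202.168.0/24 (H4) depth=24

== LOOKUPS ==
["H5","H4"]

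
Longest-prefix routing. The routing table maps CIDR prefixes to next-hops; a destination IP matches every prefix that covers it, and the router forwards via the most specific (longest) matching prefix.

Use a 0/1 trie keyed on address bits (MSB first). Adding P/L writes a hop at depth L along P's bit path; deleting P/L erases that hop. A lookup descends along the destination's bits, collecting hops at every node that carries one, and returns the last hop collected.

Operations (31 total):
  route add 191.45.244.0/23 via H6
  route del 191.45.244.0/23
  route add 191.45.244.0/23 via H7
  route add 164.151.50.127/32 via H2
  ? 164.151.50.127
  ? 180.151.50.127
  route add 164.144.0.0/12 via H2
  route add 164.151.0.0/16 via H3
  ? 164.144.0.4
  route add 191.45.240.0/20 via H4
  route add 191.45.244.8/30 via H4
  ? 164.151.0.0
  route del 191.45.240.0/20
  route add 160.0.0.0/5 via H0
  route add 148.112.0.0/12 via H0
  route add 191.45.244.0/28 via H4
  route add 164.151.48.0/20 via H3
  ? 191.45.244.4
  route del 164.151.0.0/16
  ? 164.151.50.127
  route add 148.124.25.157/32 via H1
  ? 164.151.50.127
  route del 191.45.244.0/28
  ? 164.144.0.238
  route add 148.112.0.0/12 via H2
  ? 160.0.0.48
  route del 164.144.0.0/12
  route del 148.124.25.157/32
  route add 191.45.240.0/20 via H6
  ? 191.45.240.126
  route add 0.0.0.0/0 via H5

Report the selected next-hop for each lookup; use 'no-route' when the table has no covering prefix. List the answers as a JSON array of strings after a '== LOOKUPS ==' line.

Trace:
  add 191.45.244.0/23 -> H6 at depth 23
  del 191.45.244.0/23 (clear depth 23)
  add 191.45.244.0/23 -> H7 at depth 23
  add 164.151.50.127/32 -> H2 at depth 32
  Q 164.151.50.127: descend 10100100100101110011001001111111 ; hops seen [H2] ; pick H2
  Q 180.151.50.127: descend 1011 ; hops seen [∅] ; pick no-route
  add 164.144.0.0/12 -> H2 at depth 12
  add 164.151.0.0/16 -> H3 at depth 16
  Q 164.144.0.4: descend 1010010010010 ; hops seen [H2] ; pick H2
  add 191.45.240.0/20 -> H4 at depth 20
  add 191.45.244.8/30 -> H4 at depth 30
  Q 164.151.0.0: descend 101001001001011100 ; hops seen [H2,H3] ; pick H3
  del 191.45.240.0/20 (clear depth 20)
  add 160.0.0.0/5 -> H0 at depth 5
  add 148.112.0.0/12 -> H0 at depth 12
  add 191.45.244.0/28 -> H4 at depth 28
  add 164.151.48.0/20 -> H3 at depth 20
  Q 191.45.244.4: descend 1011111100101101111101000000 ; hops seen [H7,H4] ; pick H4
  del 164.151.0.0/16 (clear depth 16)
  Q 164.151.50.127: descend 10100100100101110011001001111111 ; hops seen [H0,H2,H3,H2] ; pick H2
  add 148.124.25.157/32 -> H1 at depth 32
  Q 164.151.50.127: descend 10100100100101110011001001111111 ; hops seen [H0,H2,H3,H2] ; pick H2
  del 191.45.244.0/28 (clear depth 28)
  Q 164.144.0.238: descend 1010010010010 ; hops seen [H0,H2] ; pick H2
  add 148.112.0.0/12 -> H2 at depth 12
  Q 160.0.0.48: descend 10100 ; hops seen [H0] ; pick H0
  del 164.144.0.0/12 (clear depth 12)
  del 148.124.25.157/32 (clear depth 32)
  add 191.45.240.0/20 -> H6 at depth 20
  Q 191.45.240.126: descend 101111110010110111110 ; hops seen [H6] ; pick H6
  add 0.0.0.0/0 -> H5 at depth 0

== LOOKUPS ==
["H2","no-route","H2","H3","H4","H2","H2","H2","H0","H6"]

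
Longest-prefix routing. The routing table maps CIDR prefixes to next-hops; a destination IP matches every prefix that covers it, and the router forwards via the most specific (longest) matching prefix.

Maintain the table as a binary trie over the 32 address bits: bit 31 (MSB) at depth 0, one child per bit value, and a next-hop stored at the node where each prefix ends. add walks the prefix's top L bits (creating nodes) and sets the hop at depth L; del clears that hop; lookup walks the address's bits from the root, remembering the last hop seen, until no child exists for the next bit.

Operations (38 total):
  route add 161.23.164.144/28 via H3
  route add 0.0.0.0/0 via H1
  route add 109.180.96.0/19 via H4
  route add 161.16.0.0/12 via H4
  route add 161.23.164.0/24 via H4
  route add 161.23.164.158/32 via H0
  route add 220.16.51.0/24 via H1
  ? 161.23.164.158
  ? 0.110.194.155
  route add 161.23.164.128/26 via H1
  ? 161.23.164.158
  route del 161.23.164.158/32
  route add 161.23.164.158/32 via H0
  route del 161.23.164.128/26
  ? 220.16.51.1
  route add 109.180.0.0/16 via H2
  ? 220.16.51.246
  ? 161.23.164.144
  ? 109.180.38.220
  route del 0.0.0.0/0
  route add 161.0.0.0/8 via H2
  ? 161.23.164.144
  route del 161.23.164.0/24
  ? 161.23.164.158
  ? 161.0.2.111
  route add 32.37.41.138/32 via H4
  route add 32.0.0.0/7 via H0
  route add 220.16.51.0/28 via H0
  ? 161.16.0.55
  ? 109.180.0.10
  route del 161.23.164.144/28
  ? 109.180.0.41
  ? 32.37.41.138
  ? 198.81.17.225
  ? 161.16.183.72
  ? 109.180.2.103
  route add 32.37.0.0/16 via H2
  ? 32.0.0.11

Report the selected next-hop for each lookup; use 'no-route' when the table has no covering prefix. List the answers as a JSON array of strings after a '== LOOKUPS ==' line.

Process each operation:
  add 161.23.164.144/28 -> H3 at depth 28
  add 0.0.0.0/0 -> H1 at depth 0
  add 109.180.96.0/19 -> H4 at depth 19
  add 161.16.0.0/12 -> H4 at depth 12
  add 161.23.164.0/24 -> H4 at depth 24
  add 161.23.164.158/32 -> H0 at depth 32
  add 220.16.51.0/24 -> H1 at depth 24
  Q 161.23.164.158: descend 10100001000101111010010010011110 ; hops seen [H1,H4,H4,H3,H0] ; pick H0
  Q 0.110.194.155: descend 0 ; hops seen [H1] ; pick H1
  add 161.23.164.128/26 -> H1 at depth 26
  Q 161.23.164.158: descend 10100001000101111010010010011110 ; hops seen [H1,H4,H4,H1,H3,H0] ; pick H0
  - 161.23.164.158/32 clear@32
  add 161.23.164.158/32 -> H0 at depth 32
  - 161.23.164.128/26 clear@26
  Q 220.16.51.1: descend 110111000001000000110011 ; hops seen [H1,H1] ; pick H1
  add 109.180.0.0/16 -> H2 at depth 16
  Q 220.16.51.246: descend 110111000001000000110011 ; hops seen [H1,H1] ; pick H1
  Q 161.23.164.144: descend 1010000100010111101001001001 ; hops seen [H1,H4,H4,H3] ; pick H3
  Q 109.180.38.220: descend 01101101101101000 ; hops seen [H1,H2] ; pick H2
  - 0.0.0.0/0 clear@0
  add 161.0.0.0/8 -> H2 at depth 8
  Q 161.23.164.144: descend 1010000100010111101001001001 ; hops seen [H2,H4,H4,H3] ; pick H3
  - 161.23.164.0/24 clear@24
  Q 161.23.164.158: descend 10100001000101111010010010011110 ; hops seen [H2,H4,H3,H0] ; pick H0
  Q 161.0.2.111: descend 10100001000 ; hops seen [H2] ; pick H2
  add 32.37.41.138/32 -> H4 at depth 32
  add 32.0.0.0/7 -> H0 at depth 7
  add 220.16.51.0/28 -> H0 at depth 28
  Q 161.16.0.55: descend 1010000100010 ; hops seen [H2,H4] ; pick H4
  Q 109.180.0.10: descend 01101101101101000 ; hops seen [H2] ; pick H2
  - 161.23.164.144/28 clear@28
  Q 109.180.0.41: descend 01101101101101000 ; hops seen [H2] ; pick H2
  Q 32.37.41.138: descend 00100000001001010010100110001010 ; hops seen [H0,H4] ; pick H4
  Q 198.81.17.225: descend 110 ; hops seen [∅] ; pick no-route
  Q 161.16.183.72: descend 1010000100010 ; hops seen [H2,H4] ; pick H4
  Q 109.180.2.103: descend 01101101101101000 ; hops seen [H2] ; pick H2
  add 32.37.0.0/16 -> H2 at depth 16
  Q 32.0.0.11: descend 0010000000 ; hops seen [H0] ; pick H0

== LOOKUPS ==
["H0","H1","H0","H1","H1","H3","H2","H3","H0","H2","H4","H2","H2","H4","no-route","H4","H2","H0"]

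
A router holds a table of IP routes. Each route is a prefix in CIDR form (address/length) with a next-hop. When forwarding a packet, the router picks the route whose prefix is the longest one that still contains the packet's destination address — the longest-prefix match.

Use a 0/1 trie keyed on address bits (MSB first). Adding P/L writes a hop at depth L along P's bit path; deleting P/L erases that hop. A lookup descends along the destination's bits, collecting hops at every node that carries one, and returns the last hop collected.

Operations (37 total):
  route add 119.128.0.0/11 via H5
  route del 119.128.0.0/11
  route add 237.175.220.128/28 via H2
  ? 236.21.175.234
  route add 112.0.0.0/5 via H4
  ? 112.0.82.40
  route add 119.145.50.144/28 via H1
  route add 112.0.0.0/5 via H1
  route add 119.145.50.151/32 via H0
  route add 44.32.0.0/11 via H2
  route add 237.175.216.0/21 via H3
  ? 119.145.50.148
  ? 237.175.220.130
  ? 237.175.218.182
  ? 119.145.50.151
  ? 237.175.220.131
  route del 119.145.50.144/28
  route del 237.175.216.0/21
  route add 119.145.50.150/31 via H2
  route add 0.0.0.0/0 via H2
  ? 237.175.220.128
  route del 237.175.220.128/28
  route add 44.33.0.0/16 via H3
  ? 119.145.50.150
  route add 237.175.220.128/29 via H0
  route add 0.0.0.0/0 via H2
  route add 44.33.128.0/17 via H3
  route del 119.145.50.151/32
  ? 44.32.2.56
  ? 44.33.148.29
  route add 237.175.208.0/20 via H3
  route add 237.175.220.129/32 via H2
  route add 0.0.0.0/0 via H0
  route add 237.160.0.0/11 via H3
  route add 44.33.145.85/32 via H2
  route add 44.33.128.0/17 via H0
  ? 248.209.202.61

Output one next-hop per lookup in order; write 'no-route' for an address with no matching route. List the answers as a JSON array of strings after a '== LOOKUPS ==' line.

Trace:
  add 119.128.0.0/11 -> H5 at depth 11
  - 119.128.0.0/11 clear@11
  add 237.175.220.128/28 -> H2 at depth 28
  ? 236.21.175.234  path d0:-→d1:-→d2:-→d3:-→d4:-→d5:-→d6:-→d7:-  best=no-route
  add 112.0.0.0/5 -> H4 at depth 5
  ? 112.0.82.40  path d0:-→d1:-→d2:-→d3:-→d4:-→d5:H4  best=H4
  add 119.145.50.144/28 -> H1 at depth 28
  add 112.0.0.0/5 -> H1 at depth 5
  add 119.145.50.151/32 -> H0 at depth 32
  add 44.32.0.0/11 -> H2 at depth 11
  add 237.175.216.0/21 -> H3 at depth 21
  ? 119.145.50.148  path d0:-→d1:-→d2:-→d3:-→d4:-→d5:H1→d6:-→d7:-→d8:-→d9:-→d10:-→d11:-→d12:-→d13:-→d14:-→d15:-→d16:-→d17:-→d18:-→d19:-→d20:-→d21:-→d22:-→d23:-→d24:-→d25:-→d26:-→d27:-→d28:H1→d29:-→d30:-  best=H1
  ? 237.175.220.130  path d0:-→d1:-→d2:-→d3:-→d4:-→d5:-→d6:-→d7:-→d8:-→d9:-→d10:-→d11:-→d12:-→d13:-→d14:-→d15:-→d16:-→d17:-→d18:-→d19:-→d20:-→d21:H3→d22:-→d23:-→d24:-→d25:-→d26:-→d27:-→d28:H2  best=H2
  ? 237.175.218.182  path d0:-→d1:-→d2:-→d3:-→d4:-→d5:-→d6:-→d7:-→d8:-→d9:-→d10:-→d11:-→d12:-→d13:-→d14:-→d15:-→d16:-→d17:-→d18:-→d19:-→d20:-→d21:H3  best=H3
  ? 119.145.50.151  path d0:-→d1:-→d2:-→d3:-→d4:-→d5:H1→d6:-→d7:-→d8:-→d9:-→d10:-→d11:-→d12:-→d13:-→d14:-→d15:-→d16:-→d17:-→d18:-→d19:-→d20:-→d21:-→d22:-→d23:-→d24:-→d25:-→d26:-→d27:-→d28:H1→d29:-→d30:-→d31:-→d32:H0  best=H0
  ? 237.175.220.131  path d0:-→d1:-→d2:-→d3:-→d4:-→d5:-→d6:-→d7:-→d8:-→d9:-→d10:-→d11:-→d12:-→d13:-→d14:-→d15:-→d16:-→d17:-→d18:-→d19:-→d20:-→d21:H3→d22:-→d23:-→d24:-→d25:-→d26:-→d27:-→d28:H2  best=H2
  - 119.145.50.144/28 clear@28
  - 237.175.216.0/21 clear@21
  add 119.145.50.150/31 -> H2 at depth 31
  add 0.0.0.0/0 -> H2 at depth 0
  ? 237.175.220.128  path d0:H2→d1:-→d2:-→d3:-→d4:-→d5:-→d6:-→d7:-→d8:-→d9:-→d10:-→d11:-→d12:-→d13:-→d14:-→d15:-→d16:-→d17:-→d18:-→d19:-→d20:-→d21:-→d22:-→d23:-→d24:-→d25:-→d26:-→d27:-→d28:H2  best=H2
  - 237.175.220.128/28 clear@28
  add 44.33.0.0/16 -> H3 at depth 16
  ? 119.145.50.150  path d0:H2→d1:-→d2:-→d3:-→d4:-→d5:H1→d6:-→d7:-→d8:-→d9:-→d10:-→d11:-→d12:-→d13:-→d14:-→d15:-→d16:-→d17:-→d18:-→d19:-→d20:-→d21:-→d22:-→d23:-→d24:-→d25:-→d26:-→d27:-→d28:-→d29:-→d30:-→d31:H2  best=H2
  add 237.175.220.128/29 -> H0 at depth 29
  add 0.0.0.0/0 -> H2 at depth 0
  add 44.33.128.0/17 -> H3 at depth 17
  - 119.145.50.151/32 clear@32
  ? 44.32.2.56  path d0:H2→d1:-→d2:-→d3:-→d4:-→d5:-→d6:-→d7:-→d8:-→d9:-→d10:-→d11:H2→d12:-→d13:-→d14:-→d15:-  best=H2
  ? 44.33.148.29  path d0:H2→d1:-→d2:-→d3:-→d4:-→d5:-→d6:-→d7:-→d8:-→d9:-→d10:-→d11:H2→d12:-→d13:-→d14:-→d15:-→d16:H3→d17:H3  best=H3
  add 237.175.208.0/20 -> H3 at depth 20
  add 237.175.220.129/32 -> H2 at depth 32
  add 0.0.0.0/0 -> H0 at depth 0
  add 237.160.0.0/11 -> H3 at depth 11
  add 44.33.145.85/32 -> H2 at depth 32
  add 44.33.128.0/17 -> H0 at depth 17
  ? 248.209.202.61  path d0:H0→d1:-→d2:-→d3:-  best=H0

== LOOKUPS ==
["no-route","H4","H1","H2","H3","H0","H2","H2","H2","H2","H3","H0"]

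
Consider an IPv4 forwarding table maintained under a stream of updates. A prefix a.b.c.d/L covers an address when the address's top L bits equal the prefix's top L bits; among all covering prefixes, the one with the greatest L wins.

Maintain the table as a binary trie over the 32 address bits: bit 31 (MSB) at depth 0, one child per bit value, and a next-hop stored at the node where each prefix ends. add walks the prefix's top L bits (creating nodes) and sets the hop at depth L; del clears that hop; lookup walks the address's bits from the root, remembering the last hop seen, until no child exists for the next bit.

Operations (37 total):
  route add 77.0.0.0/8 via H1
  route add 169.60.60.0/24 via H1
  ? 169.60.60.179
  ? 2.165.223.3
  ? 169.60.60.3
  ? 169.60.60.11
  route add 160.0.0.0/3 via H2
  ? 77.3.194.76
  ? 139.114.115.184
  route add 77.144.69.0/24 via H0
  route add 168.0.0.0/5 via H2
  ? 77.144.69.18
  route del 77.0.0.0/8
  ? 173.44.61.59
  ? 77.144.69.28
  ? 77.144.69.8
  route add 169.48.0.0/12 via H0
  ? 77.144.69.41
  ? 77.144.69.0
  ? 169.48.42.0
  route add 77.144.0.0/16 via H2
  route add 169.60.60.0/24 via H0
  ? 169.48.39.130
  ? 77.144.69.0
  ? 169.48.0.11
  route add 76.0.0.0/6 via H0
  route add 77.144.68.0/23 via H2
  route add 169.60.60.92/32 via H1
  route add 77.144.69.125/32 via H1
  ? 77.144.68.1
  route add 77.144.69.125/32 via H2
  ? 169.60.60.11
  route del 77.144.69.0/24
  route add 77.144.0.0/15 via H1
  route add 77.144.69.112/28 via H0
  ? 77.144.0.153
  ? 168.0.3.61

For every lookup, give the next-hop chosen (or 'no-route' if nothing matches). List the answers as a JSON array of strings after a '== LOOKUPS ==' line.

Trace:
  add 77.0.0.0/8 -> H1 at depth 8
  add 169.60.60.0/24 -> H1 at depth 24
  lookup 169.60.60.179: bits 101010010011110000111100 walk d0:-→d1:-→d2:-→d3:-→d4:-→d5:-→d6:-→d7:-→d8:-→d9:-→d10:-→d11:-→d12:-→d13:-→d14:-→d15:-→d16:-→d17:-→d18:-→d19:-→d20:-→d21:-→d22:-→d23:-→d24:H1 -> H1
  lookup 2.165.223.3: bits 0 walk d0:-→d1:- -> no-route
  lookup 169.60.60.3: bits 101010010011110000111100 walk d0:-→d1:-→d2:-→d3:-→d4:-→d5:-→d6:-→d7:-→d8:-→d9:-→d10:-→d11:-→d12:-→d13:-→d14:-→d15:-→d16:-→d17:-→d18:-→d19:-→d20:-→d21:-→d22:-→d23:-→d24:H1 -> H1
  lookup 169.60.60.11: bits 101010010011110000111100 walk d0:-→d1:-→d2:-→d3:-→d4:-→d5:-→d6:-→d7:-→d8:-→d9:-→d10:-→d11:-→d12:-→d13:-→d14:-→d15:-→d16:-→d17:-→d18:-→d19:-→d20:-→d21:-→d22:-→d23:-→d24:H1 -> H1
  add 160.0.0.0/3 -> H2 at depth 3
  lookup 77.3.194.76: bits 01001101 walk d0:-→d1:-→d2:-→d3:-→d4:-→d5:-→d6:-→d7:-→d8:H1 -> H1
  lookup 139.114.115.184: bits 10 walk d0:-→d1:-→d2:- -> no-route
  add 77.144.69.0/24 -> H0 at depth 24
  add 168.0.0.0/5 -> H2 at depth 5
  lookup 77.144.69.18: bits 010011011001000001000101 walk d0:-→d1:-→d2:-→d3:-→d4:-→d5:-→d6:-→d7:-→d8:H1→d9:-→d10:-→d11:-→d12:-→d13:-→d14:-→d15:-→d16:-→d17:-→d18:-→d19:-→d20:-→d21:-→d22:-→d23:-→d24:H0 -> H0
  - 77.0.0.0/8 clear@8
  lookup 173.44.61.59: bits 10101 walk d0:-→d1:-→d2:-→d3:H2→d4:-→d5:H2 -> H2
  lookup 77.144.69.28: bits 010011011001000001000101 walk d0:-→d1:-→d2:-→d3:-→d4:-→d5:-→d6:-→d7:-→d8:-→d9:-→d10:-→d11:-→d12:-→d13:-→d14:-→d15:-→d16:-→d17:-→d18:-→d19:-→d20:-→d21:-→d22:-→d23:-→d24:H0 -> H0
  lookup 77.144.69.8: bits 010011011001000001000101 walk d0:-→d1:-→d2:-→d3:-→d4:-→d5:-→d6:-→d7:-→d8:-→d9:-→d10:-→d11:-→d12:-→d13:-→d14:-→d15:-→d16:-→d17:-→d18:-→d19:-→d20:-→d21:-→d22:-→d23:-→d24:H0 -> H0
  add 169.48.0.0/12 -> H0 at depth 12
  lookup 77.144.69.41: bits 010011011001000001000101 walk d0:-→d1:-→d2:-→d3:-→d4:-→d5:-→d6:-→d7:-→d8:-→d9:-→d10:-→d11:-→d12:-→d13:-→d14:-→d15:-→d16:-→d17:-→d18:-→d19:-→d20:-→d21:-→d22:-→d23:-→d24:H0 -> H0
  lookup 77.144.69.0: bits 010011011001000001000101 walk d0:-→d1:-→d2:-→d3:-→d4:-→d5:-→d6:-→d7:-→d8:-→d9:-→d10:-→d11:-→d12:-→d13:-→d14:-→d15:-→d16:-→d17:-→d18:-→d19:-→d20:-→d21:-→d22:-→d23:-→d24:H0 -> H0
  lookup 169.48.42.0: bits 101010010011 walk d0:-→d1:-→d2:-→d3:H2→d4:-→d5:H2→d6:-→d7:-→d8:-→d9:-→d10:-→d11:-→d12:H0 -> H0
  add 77.144.0.0/16 -> H2 at depth 16
  add 169.60.60.0/24 -> H0 at depth 24
  lookup 169.48.39.130: bits 101010010011 walk d0:-→d1:-→d2:-→d3:H2→d4:-→d5:H2→d6:-→d7:-→d8:-→d9:-→d10:-→d11:-→d12:H0 -> H0
  lookup 77.144.69.0: bits 010011011001000001000101 walk d0:-→d1:-→d2:-→d3:-→d4:-→d5:-→d6:-→d7:-→d8:-→d9:-→d10:-→d11:-→d12:-→d13:-→d14:-→d15:-→d16:H2→d17:-→d18:-→d19:-→d20:-→d21:-→d22:-→d23:-→d24:H0 -> H0
  lookup 169.48.0.11: bits 101010010011 walk d0:-→d1:-→d2:-→d3:H2→d4:-→d5:H2→d6:-→d7:-→d8:-→d9:-→d10:-→d11:-→d12:H0 -> H0
  add 76.0.0.0/6 -> H0 at depth 6
  add 77.144.68.0/23 -> H2 at depth 23
  add 169.60.60.92/32 -> H1 at depth 32
  add 77.144.69.125/32 -> H1 at depth 32
  lookup 77.144.68.1: bits 01001101100100000100010 walk d0:-→d1:-→d2:-→d3:-→d4:-→d5:-→d6:H0→d7:-→d8:-→d9:-→d10:-→d11:-→d12:-→d13:-→d14:-→d15:-→d16:H2→d17:-→d18:-→d19:-→d20:-→d21:-→d22:-→d23:H2 -> H2
  add 77.144.69.125/32 -> H2 at depth 32
  lookup 169.60.60.11: bits 1010100100111100001111000 walk d0:-→d1:-→d2:-→d3:H2→d4:-→d5:H2→d6:-→d7:-→d8:-→d9:-→d10:-→d11:-→d12:H0→d13:-→d14:-→d15:-→d16:-→d17:-→d18:-→d19:-→d20:-→d21:-→d22:-→d23:-→d24:H0→d25:- -> H0
  - 77.144.69.0/24 clear@24
  add 77.144.0.0/15 -> H1 at depth 15
  add 77.144.69.112/28 -> H0 at depth 28
  lookup 77.144.0.153: bits 01001101100100000 walk d0:-→d1:-→d2:-→d3:-→d4:-→d5:-→d6:H0→d7:-→d8:-→d9:-→d10:-→d11:-→d12:-→d13:-→d14:-→d15:H1→d16:H2→d17:- -> H2
  lookup 168.0.3.61: bits 1010100 walk d0:-→d1:-→d2:-→d3:H2→d4:-→d5:H2→d6:-→d7:- -> H2

== LOOKUPS ==
["H1","no-route","H1","H1","H1","no-route","H0","H2","H0","H0","H0","H0","H0","H0","H0","H0","H2","H0","H2","H2"]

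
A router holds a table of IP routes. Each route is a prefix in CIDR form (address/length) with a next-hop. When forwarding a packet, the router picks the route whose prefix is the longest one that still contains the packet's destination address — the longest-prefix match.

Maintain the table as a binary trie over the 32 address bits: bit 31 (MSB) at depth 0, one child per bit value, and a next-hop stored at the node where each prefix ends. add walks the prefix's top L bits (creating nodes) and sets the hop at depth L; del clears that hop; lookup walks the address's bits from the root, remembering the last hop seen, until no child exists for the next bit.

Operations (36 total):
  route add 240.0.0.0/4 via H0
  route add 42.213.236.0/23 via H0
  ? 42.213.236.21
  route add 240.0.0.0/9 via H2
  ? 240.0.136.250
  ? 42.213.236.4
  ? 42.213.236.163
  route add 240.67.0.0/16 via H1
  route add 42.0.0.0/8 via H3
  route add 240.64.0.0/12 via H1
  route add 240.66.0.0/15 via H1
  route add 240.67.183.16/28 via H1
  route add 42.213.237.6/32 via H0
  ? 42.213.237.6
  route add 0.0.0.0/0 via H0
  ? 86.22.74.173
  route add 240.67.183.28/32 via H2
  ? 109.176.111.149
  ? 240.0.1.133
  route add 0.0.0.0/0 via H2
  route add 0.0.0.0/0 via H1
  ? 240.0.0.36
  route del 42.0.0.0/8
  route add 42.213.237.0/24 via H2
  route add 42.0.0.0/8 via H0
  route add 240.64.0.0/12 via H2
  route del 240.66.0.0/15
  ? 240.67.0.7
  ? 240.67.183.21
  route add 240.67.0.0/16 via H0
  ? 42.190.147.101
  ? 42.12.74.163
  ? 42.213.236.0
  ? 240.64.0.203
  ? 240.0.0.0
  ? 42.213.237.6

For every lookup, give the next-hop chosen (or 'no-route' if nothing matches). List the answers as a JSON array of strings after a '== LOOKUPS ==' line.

Process each operation:
  + 240.0.0.0/4 (H0) depth=4
  + 42.213.236.0/23 (H0) depth=23
  Q 42.213.236.21: descend 00101010110101011110110 ; hops seen [H0] ; pick H0
  + 240.0.0.0/9 (H2) depth=9
  Q 240.0.136.250: descend 111100000 ; hops seen [H0,H2] ; pick H2
  Q 42.213.236.4: descend 00101010110101011110110 ; hops seen [H0] ; pick H0
  Q 42.213.236.163: descend 00101010110101011110110 ; hops seen [H0] ; pick H0
  + 240.67.0.0/16 (H1) depth=16
  + 42.0.0.0/8 (H3) depth=8
  + 240.64.0.0/12 (H1) depth=12
  + 240.66.0.0/15 (H1) depth=15
  + 240.67.183.16/28 (H1) depth=28
  + 42.213.237.6/32 (H0) depth=32
  Q 42.213.237.6: descend 00101010110101011110110100000110 ; hops seen [H3,H0,H0] ; pick H0
  + 0.0.0.0/0 (H0) depth=0
  Q 86.22.74.173: descend 0 ; hops seen [H0] ; pick H0
  + 240.67.183.28/32 (H2) depth=32
  Q 109.176.111.149: descend 0 ; hops seen [H0] ; pick H0
  Q 240.0.1.133: descend 111100000 ; hops seen [H0,H0,H2] ; pick H2
  + 0.0.0.0/0 (H2) depth=0
  + 0.0.0.0/0 (H1) depth=0
  Q 240.0.0.36: descend 111100000 ; hops seen [H1,H0,H2] ; pick H2
  del 42.0.0.0/8 (clear depth 8)
  + 42.213.237.0/24 (H2) depth=24
  + 42.0.0.0/8 (H0) depth=8
  + 240.64.0.0/12 (H2) depth=12
  del 240.66.0.0/15 (clear depth 15)
  Q 240.67.0.7: descend 1111000001000011 ; hops seen [H1,H0,H2,H2,H1] ; pick H1
  Q 240.67.183.21: descend 1111000001000011101101110001 ; hops seen [H1,H0,H2,H2,H1,H1] ; pick H1
  + 240.67.0.0/16 (H0) depth=16
  Q 42.190.147.101: descend 001010101 ; hops seen [H1,H0] ; pick H0
  Q 42.12.74.163: descend 00101010 ; hops seen [H1,H0] ; pick H0
  Q 42.213.236.0: descend 00101010110101011110110 ; hops seen [H1,H0,H0] ; pick H0
  Q 240.64.0.203: descend 11110000010000 ; hops seen [H1,H0,H2,H2] ; pick H2
  Q 240.0.0.0: descend 111100000 ; hops seen [H1,H0,H2] ; pick H2
  Q 42.213.237.6: descend 00101010110101011110110100000110 ; hops seen [H1,H0,H0,H2,H0] ; pick H0

== LOOKUPS ==
["H0","H2","H0","H0","H0","H0","H0","H2","H2","H1","H1","H0","H0","H0","H2","H2","H0"]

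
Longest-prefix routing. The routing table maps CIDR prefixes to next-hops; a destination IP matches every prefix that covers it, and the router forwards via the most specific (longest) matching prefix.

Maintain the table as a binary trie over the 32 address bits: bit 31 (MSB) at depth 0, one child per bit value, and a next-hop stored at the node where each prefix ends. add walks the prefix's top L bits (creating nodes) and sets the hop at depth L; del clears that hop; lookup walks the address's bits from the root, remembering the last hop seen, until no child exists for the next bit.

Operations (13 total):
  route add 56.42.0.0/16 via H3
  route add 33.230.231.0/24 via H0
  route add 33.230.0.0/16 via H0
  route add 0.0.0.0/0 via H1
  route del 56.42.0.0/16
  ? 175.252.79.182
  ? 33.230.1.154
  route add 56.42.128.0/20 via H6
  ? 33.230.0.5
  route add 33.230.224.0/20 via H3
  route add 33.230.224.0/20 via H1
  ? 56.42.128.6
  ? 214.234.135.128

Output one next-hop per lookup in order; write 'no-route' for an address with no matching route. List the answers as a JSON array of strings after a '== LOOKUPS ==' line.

Apply in order:
  add 56.42.0.0/16 -> H3 at depth 16
  add 33.230.231.0/24 -> H0 at depth 24
  add 33.230.0.0/16 -> H0 at depth 16
  add 0.0.0.0/0 -> H1 at depth 0
  del 56.42.0.0/16 (clear depth 16)
  lookup 175.252.79.182: bits ε walk d0:H1 -> H1
  lookup 33.230.1.154: bits 0010000111100110 walk d0:H1→d1:-→d2:-→d3:-→d4:-→d5:-→d6:-→d7:-→d8:-→d9:-→d10:-→d11:-→d12:-→d13:-→d14:-→d15:-→d16:H0 -> H0
  add 56.42.128.0/20 -> H6 at depth 20
  lookup 33.230.0.5: bits 0010000111100110 walk d0:H1→d1:-→d2:-→d3:-→d4:-→d5:-→d6:-→d7:-→d8:-→d9:-→d10:-→d11:-→d12:-→d13:-→d14:-→d15:-→d16:H0 -> H0
  add 33.230.224.0/20 -> H3 at depth 20
  add 33.230.224.0/20 -> H1 at depth 20
  lookup 56.42.128.6: bits 00111000001010101000 walk d0:H1→d1:-→d2:-→d3:-→d4:-→d5:-→d6:-→d7:-→d8:-→d9:-→d10:-→d11:-→d12:-→d13:-→d14:-→d15:-→d16:-→d17:-→d18:-→d19:-→d20:H6 -> H6
  lookup 214.234.135.128: bits ε walk d0:H1 -> H1

== LOOKUPS ==
["H1","H0","H0","H6","H1"]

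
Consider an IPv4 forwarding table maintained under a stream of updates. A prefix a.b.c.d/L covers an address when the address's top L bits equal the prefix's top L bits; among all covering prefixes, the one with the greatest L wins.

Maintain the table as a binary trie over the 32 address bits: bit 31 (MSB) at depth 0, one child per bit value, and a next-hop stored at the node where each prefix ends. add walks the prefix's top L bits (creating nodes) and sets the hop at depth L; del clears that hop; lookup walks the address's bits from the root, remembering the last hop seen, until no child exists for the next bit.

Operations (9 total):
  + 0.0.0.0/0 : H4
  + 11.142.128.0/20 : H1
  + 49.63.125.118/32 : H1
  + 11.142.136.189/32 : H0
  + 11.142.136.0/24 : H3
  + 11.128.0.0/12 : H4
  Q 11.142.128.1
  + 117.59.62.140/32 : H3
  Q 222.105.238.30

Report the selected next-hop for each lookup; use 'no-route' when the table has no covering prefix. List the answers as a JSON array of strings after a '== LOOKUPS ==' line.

Trace:
  add 0.0.0.0/0 -> H4 at depth 0
  add 11.142.128.0/20 -> H1 at depth 20
  add 49.63.125.118/32 -> H1 at depth 32
  add 11.142.136.189/32 -> H0 at depth 32
  add 11.142.136.0/24 -> H3 at depth 24
  add 11.128.0.0/12 -> H4 at depth 12
  ? 11.142.128.1  path d0:H4→d1:-→d2:-→d3:-→d4:-→d5:-→d6:-→d7:-→d8:-→d9:-→d10:-→d11:-→d12:H4→d13:-→d14:-→d15:-→d16:-→d17:-→d18:-→d19:-→d20:H1  best=H1
  add 117.59.62.140/32 -> H3 at depth 32
  ? 222.105.238.30  path d0:H4  best=H4

== LOOKUPS ==
["H1","H4"]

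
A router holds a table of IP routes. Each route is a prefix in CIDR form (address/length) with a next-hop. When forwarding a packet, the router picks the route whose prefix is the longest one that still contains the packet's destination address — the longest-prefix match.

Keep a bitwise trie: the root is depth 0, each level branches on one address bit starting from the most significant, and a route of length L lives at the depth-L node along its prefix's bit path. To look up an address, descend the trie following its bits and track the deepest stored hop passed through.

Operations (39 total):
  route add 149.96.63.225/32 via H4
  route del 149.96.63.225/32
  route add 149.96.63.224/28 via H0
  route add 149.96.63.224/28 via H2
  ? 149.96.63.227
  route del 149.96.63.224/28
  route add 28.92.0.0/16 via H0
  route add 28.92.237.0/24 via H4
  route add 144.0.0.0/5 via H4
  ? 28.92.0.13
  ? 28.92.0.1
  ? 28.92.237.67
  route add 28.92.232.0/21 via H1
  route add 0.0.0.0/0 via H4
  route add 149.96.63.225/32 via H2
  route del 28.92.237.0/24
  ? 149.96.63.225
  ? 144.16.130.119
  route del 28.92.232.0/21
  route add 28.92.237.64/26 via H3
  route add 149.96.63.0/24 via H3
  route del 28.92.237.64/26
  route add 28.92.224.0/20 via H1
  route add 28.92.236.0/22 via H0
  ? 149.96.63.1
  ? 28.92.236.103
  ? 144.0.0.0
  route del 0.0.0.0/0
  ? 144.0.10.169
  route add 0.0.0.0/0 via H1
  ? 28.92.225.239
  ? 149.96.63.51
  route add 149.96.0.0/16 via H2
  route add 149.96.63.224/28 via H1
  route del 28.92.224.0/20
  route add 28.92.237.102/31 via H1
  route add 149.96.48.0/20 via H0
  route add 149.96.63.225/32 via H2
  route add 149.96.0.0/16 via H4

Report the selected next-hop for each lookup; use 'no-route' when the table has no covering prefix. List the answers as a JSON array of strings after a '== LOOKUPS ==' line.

Trace:
  + 149.96.63.225/32 (H4) depth=32
  del 149.96.63.225/32 (clear depth 32)
  + 149.96.63.224/28 (H0) depth=28
  + 149.96.63.224/28 (H2) depth=28
  Q 149.96.63.227: descend 100101010110000000111111111000 ; hops seen [H2] ; pick H2
  del 149.96.63.224/28 (clear depth 28)
  + 28.92.0.0/16 (H0) depth=16
  + 28.92.237.0/24 (H4) depth=24
  + 144.0.0.0/5 (H4) depth=5
  Q 28.92.0.13: descend 0001110001011100 ; hops seen [H0] ; pick H0
  Q 28.92.0.1: descend 0001110001011100 ; hops seen [H0] ; pick H0
  Q 28.92.237.67: descend 000111000101110011101101 ; hops seen [H0,H4] ; pick H4
  + 28.92.232.0/21 (H1) depth=21
  + 0.0.0.0/0 (H4) depth=0
  + 149.96.63.225/32 (H2) depth=32
  del 28.92.237.0/24 (clear depth 24)
  Q 149.96.63.225: descend 10010101011000000011111111100001 ; hops seen [H4,H4,H2] ; pick H2
  Q 144.16.130.119: descend 10010 ; hops seen [H4,H4] ; pick H4
  del 28.92.232.0/21 (clear depth 21)
  + 28.92.237.64/26 (H3) depth=26
  + 149.96.63.0/24 (H3) depth=24
  del 28.92.237.64/26 (clear depth 26)
  + 28.92.224.0/20 (H1) depth=20
  + 28.92.236.0/22 (H0) depth=22
  Q 149.96.63.1: descend 100101010110000000111111 ; hops seen [H4,H4,H3] ; pick H3
  Q 28.92.236.103: descend 00011100010111001110110 ; hops seen [H4,H0,H1,H0] ; pick H0
  Q 144.0.0.0: descend 10010 ; hops seen [H4,H4] ; pick H4
  del 0.0.0.0/0 (clear depth 0)
  Q 144.0.10.169: descend 10010 ; hops seen [H4] ; pick H4
  + 0.0.0.0/0 (H1) depth=0
  Q 28.92.225.239: descend 00011100010111001110 ; hops seen [H1,H0,H1] ; pick H1
  Q 149.96.63.51: descend 100101010110000000111111 ; hops seen [H1,H4,H3] ; pick H3
  + 149.96.0.0/16 (H2) depth=16
  + 149.96.63.224/28 (H1) depth=28
  del 28.92.224.0/20 (clear depth 20)
  + 28.92.237.102/31 (H1) depth=31
  + 149.96.48.0/20 (H0) depth=20
  + 149.96.63.225/32 (H2) depth=32
  + 149.96.0.0/16 (H4) depth=16

== LOOKUPS ==
["H2","H0","H0","H4","H2","H4","H3","H0","H4","H4","H1","H3"]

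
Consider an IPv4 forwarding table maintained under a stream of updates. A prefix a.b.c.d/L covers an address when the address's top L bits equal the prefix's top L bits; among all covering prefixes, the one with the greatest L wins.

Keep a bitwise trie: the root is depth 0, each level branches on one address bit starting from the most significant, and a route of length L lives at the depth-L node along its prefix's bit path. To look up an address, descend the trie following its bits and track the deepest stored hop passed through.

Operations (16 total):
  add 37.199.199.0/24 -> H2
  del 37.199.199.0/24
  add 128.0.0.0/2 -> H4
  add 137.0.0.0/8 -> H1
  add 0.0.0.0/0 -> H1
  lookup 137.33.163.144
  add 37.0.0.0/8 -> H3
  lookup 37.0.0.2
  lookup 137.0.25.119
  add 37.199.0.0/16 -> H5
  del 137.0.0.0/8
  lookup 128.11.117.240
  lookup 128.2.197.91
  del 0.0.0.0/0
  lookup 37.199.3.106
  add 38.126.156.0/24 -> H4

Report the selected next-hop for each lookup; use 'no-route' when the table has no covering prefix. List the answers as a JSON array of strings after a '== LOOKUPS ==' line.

Trace:
  add 37.199.199.0/24 -> H2 at depth 24
  - 37.199.199.0/24 clear@24
  add 128.0.0.0/2 -> H4 at depth 2
  add 137.0.0.0/8 -> H1 at depth 8
  add 0.0.0.0/0 -> H1 at depth 0
  Q 137.33.163.144: descend 10001001 ; hops seen [H1,H4,H1] ; pick H1
  add 37.0.0.0/8 -> H3 at depth 8
  Q 37.0.0.2: descend 00100101 ; hops seen [H1,H3] ; pick H3
  Q 137.0.25.119: descend 10001001 ; hops seen [H1,H4,H1] ; pick H1
  add 37.199.0.0/16 -> H5 at depth 16
  - 137.0.0.0/8 clear@8
  Q 128.11.117.240: descend 1000 ; hops seen [H1,H4] ; pick H4
  Q 128.2.197.91: descend 1000 ; hops seen [H1,H4] ; pick H4
  - 0.0.0.0/0 clear@0
  Q 37.199.3.106: descend 0010010111000111 ; hops seen [H3,H5] ; pick H5
  add 38.126.156.0/24 -> H4 at depth 24

== LOOKUPS ==
["H1","H3","H1","H4","H4","H5"]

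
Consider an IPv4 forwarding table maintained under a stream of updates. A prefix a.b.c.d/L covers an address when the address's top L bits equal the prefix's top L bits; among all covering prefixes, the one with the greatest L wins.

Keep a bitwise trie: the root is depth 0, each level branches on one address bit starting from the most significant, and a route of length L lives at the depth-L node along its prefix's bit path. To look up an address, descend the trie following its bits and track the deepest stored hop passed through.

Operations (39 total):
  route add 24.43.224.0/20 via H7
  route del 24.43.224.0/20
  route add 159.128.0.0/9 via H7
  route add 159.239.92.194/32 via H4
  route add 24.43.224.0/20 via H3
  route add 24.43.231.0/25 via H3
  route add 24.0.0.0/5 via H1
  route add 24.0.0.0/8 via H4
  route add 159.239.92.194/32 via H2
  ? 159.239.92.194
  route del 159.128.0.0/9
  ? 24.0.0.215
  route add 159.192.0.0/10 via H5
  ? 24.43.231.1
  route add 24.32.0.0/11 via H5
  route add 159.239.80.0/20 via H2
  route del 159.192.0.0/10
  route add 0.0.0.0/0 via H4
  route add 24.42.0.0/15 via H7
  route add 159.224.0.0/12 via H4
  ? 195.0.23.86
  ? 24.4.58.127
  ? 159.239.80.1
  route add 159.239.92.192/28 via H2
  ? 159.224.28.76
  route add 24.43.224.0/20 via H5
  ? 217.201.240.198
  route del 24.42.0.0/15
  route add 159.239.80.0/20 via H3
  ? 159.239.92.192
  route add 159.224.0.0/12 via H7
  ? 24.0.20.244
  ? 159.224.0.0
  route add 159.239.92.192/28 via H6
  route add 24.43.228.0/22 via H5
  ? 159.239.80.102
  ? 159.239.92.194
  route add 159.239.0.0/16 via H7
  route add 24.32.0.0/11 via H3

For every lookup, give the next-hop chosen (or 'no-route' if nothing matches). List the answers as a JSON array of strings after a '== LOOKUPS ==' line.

Trace:
  + 24.43.224.0/20 (H7) depth=20
  del 24.43.224.0/20 (clear depth 20)
  + 159.128.0.0/9 (H7) depth=9
  + 159.239.92.194/32 (H4) depth=32
  + 24.43.224.0/20 (H3) depth=20
  + 24.43.231.0/25 (H3) depth=25
  + 24.0.0.0/5 (H1) depth=5
  + 24.0.0.0/8 (H4) depth=8
  + 159.239.92.194/32 (H2) depth=32
  ? 159.239.92.194  path d0:-→d1:-→d2:-→d3:-→d4:-→d5:-→d6:-→d7:-→d8:-→d9:H7→d10:-→d11:-→d12:-→d13:-→d14:-→d15:-→d16:-→d17:-→d18:-→d19:-→d20:-→d21:-→d22:-→d23:-→d24:-→d25:-→d26:-→d27:-→d28:-→d29:-→d30:-→d31:-→d32:H2  best=H2
  del 159.128.0.0/9 (clear depth 9)
  ? 24.0.0.215  path d0:-→d1:-→d2:-→d3:-→d4:-→d5:H1→d6:-→d7:-→d8:H4→d9:-→d10:-  best=H4
  + 159.192.0.0/10 (H5) depth=10
  ? 24.43.231.1  path d0:-→d1:-→d2:-→d3:-→d4:-→d5:H1→d6:-→d7:-→d8:H4→d9:-→d10:-→d11:-→d12:-→d13:-→d14:-→d15:-→d16:-→d17:-→d18:-→d19:-→d20:H3→d21:-→d22:-→d23:-→d24:-→d25:H3  best=H3
  + 24.32.0.0/11 (H5) depth=11
  + 159.239.80.0/20 (H2) depth=20
  del 159.192.0.0/10 (clear depth 10)
  + 0.0.0.0/0 (H4) depth=0
  + 24.42.0.0/15 (H7) depth=15
  + 159.224.0.0/12 (H4) depth=12
  ? 195.0.23.86  path d0:H4→d1:-  best=H4
  ? 24.4.58.127  path d0:H4→d1:-→d2:-→d3:-→d4:-→d5:H1→d6:-→d7:-→d8:H4→d9:-→d10:-  best=H4
  ? 159.239.80.1  path d0:H4→d1:-→d2:-→d3:-→d4:-→d5:-→d6:-→d7:-→d8:-→d9:-→d10:-→d11:-→d12:H4→d13:-→d14:-→d15:-→d16:-→d17:-→d18:-→d19:-→d20:H2  best=H2
  + 159.239.92.192/28 (H2) depth=28
  ? 159.224.28.76  path d0:H4→d1:-→d2:-→d3:-→d4:-→d5:-→d6:-→d7:-→d8:-→d9:-→d10:-→d11:-→d12:H4  best=H4
  + 24.43.224.0/20 (H5) depth=20
  ? 217.201.240.198  path d0:H4→d1:-  best=H4
  del 24.42.0.0/15 (clear depth 15)
  + 159.239.80.0/20 (H3) depth=20
  ? 159.239.92.192  path d0:H4→d1:-→d2:-→d3:-→d4:-→d5:-→d6:-→d7:-→d8:-→d9:-→d10:-→d11:-→d12:H4→d13:-→d14:-→d15:-→d16:-→d17:-→d18:-→d19:-→d20:H3→d21:-→d22:-→d23:-→d24:-→d25:-→d26:-→d27:-→d28:H2→d29:-→d30:-  best=H2
  + 159.224.0.0/12 (H7) depth=12
  ? 24.0.20.244  path d0:H4→d1:-→d2:-→d3:-→d4:-→d5:H1→d6:-→d7:-→d8:H4→d9:-→d10:-  best=H4
  ? 159.224.0.0  path d0:H4→d1:-→d2:-→d3:-→d4:-→d5:-→d6:-→d7:-→d8:-→d9:-→d10:-→d11:-→d12:H7  best=H7
  + 159.239.92.192/28 (H6) depth=28
  + 24.43.228.0/22 (H5) depth=22
  ? 159.239.80.102  path d0:H4→d1:-→d2:-→d3:-→d4:-→d5:-→d6:-→d7:-→d8:-→d9:-→d10:-→d11:-→d12:H7→d13:-→d14:-→d15:-→d16:-→d17:-→d18:-→d19:-→d20:H3  best=H3
  ? 159.239.92.194  path d0:H4→d1:-→d2:-→d3:-→d4:-→d5:-→d6:-→d7:-→d8:-→d9:-→d10:-→d11:-→d12:H7→d13:-→d14:-→d15:-→d16:-→d17:-→d18:-→d19:-→d20:H3→d21:-→d22:-→d23:-→d24:-→d25:-→d26:-→d27:-→d28:H6→d29:-→d30:-→d31:-→d32:H2  best=H2
  + 159.239.0.0/16 (H7) depth=16
  + 24.32.0.0/11 (H3) depth=11

== LOOKUPS ==
["H2","H4","H3","H4","H4","H2","H4","H4","H2","H4","H7","H3","H2"]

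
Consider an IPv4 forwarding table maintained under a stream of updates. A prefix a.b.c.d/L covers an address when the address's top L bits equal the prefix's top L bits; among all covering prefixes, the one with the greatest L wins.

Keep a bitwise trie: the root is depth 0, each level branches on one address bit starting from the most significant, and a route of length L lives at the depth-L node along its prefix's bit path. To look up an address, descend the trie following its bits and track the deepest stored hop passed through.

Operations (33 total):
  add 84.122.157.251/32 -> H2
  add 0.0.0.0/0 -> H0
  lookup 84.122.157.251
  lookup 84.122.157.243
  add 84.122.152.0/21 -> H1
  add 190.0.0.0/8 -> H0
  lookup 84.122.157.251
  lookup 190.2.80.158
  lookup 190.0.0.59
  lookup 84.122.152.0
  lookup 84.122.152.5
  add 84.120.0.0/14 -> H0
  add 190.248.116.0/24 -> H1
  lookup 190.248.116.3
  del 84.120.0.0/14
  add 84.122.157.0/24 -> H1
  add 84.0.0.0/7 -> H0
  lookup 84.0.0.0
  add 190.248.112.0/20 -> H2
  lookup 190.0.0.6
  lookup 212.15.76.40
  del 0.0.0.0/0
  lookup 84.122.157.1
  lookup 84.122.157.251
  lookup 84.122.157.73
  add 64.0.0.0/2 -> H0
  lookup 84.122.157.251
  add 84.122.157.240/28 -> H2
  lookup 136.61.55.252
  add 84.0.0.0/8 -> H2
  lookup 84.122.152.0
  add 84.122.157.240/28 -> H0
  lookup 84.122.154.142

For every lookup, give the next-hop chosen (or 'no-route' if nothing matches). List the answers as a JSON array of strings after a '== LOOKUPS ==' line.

Apply in order:
  add 84.122.157.251/32 -> H2 at depth 32
  add 0.0.0.0/0 -> H0 at depth 0
  ? 84.122.157.251  path d0:H0→d1:-→d2:-→d3:-→d4:-→d5:-→d6:-→d7:-→d8:-→d9:-→d10:-→d11:-→d12:-→d13:-→d14:-→d15:-→d16:-→d17:-→d18:-→d19:-→d20:-→d21:-→d22:-→d23:-→d24:-→d25:-→d26:-→d27:-→d28:-→d29:-→d30:-→d31:-→d32:H2  best=H2
  ? 84.122.157.243  path d0:H0→d1:-→d2:-→d3:-→d4:-→d5:-→d6:-→d7:-→d8:-→d9:-→d10:-→d11:-→d12:-→d13:-→d14:-→d15:-→d16:-→d17:-→d18:-→d19:-→d20:-→d21:-→d22:-→d23:-→d24:-→d25:-→d26:-→d27:-→d28:-  best=H0
  add 84.122.152.0/21 -> H1 at depth 21
  add 190.0.0.0/8 -> H0 at depth 8
  ? 84.122.157.251  path d0:H0→d1:-→d2:-→d3:-→d4:-→d5:-→d6:-→d7:-→d8:-→d9:-→d10:-→d11:-→d12:-→d13:-→d14:-→d15:-→d16:-→d17:-→d18:-→d19:-→d20:-→d21:H1→d22:-→d23:-→d24:-→d25:-→d26:-→d27:-→d28:-→d29:-→d30:-→d31:-→d32:H2  best=H2
  ? 190.2.80.158  path d0:H0→d1:-→d2:-→d3:-→d4:-→d5:-→d6:-→d7:-→d8:H0  best=H0
  ? 190.0.0.59  path d0:H0→d1:-→d2:-→d3:-→d4:-→d5:-→d6:-→d7:-→d8:H0  best=H0
  ? 84.122.152.0  path d0:H0→d1:-→d2:-→d3:-→d4:-→d5:-→d6:-→d7:-→d8:-→d9:-→d10:-→d11:-→d12:-→d13:-→d14:-→d15:-→d16:-→d17:-→d18:-→d19:-→d20:-→d21:H1  best=H1
  ? 84.122.152.5  path d0:H0→d1:-→d2:-→d3:-→d4:-→d5:-→d6:-→d7:-→d8:-→d9:-→d10:-→d11:-→d12:-→d13:-→d14:-→d15:-→d16:-→d17:-→d18:-→d19:-→d20:-→d21:H1  best=H1
  add 84.120.0.0/14 -> H0 at depth 14
  add 190.248.116.0/24 -> H1 at depth 24
  ? 190.248.116.3  path d0:H0→d1:-→d2:-→d3:-→d4:-→d5:-→d6:-→d7:-→d8:H0→d9:-→d10:-→d11:-→d12:-→d13:-→d14:-→d15:-→d16:-→d17:-→d18:-→d19:-→d20:-→d21:-→d22:-→d23:-→d24:H1  best=H1
  del 84.120.0.0/14 (clear depth 14)
  add 84.122.157.0/24 -> H1 at depth 24
  add 84.0.0.0/7 -> H0 at depth 7
  ? 84.0.0.0  path d0:H0→d1:-→d2:-→d3:-→d4:-→d5:-→d6:-→d7:H0→d8:-→d9:-  best=H0
  add 190.248.112.0/20 -> H2 at depth 20
  ? 190.0.0.6  path d0:H0→d1:-→d2:-→d3:-→d4:-→d5:-→d6:-→d7:-→d8:H0  best=H0
  ? 212.15.76.40  path d0:H0→d1:-  best=H0
  del 0.0.0.0/0 (clear depth 0)
  ? 84.122.157.1  path d0:-→d1:-→d2:-→d3:-→d4:-→d5:-→d6:-→d7:H0→d8:-→d9:-→d10:-→d11:-→d12:-→d13:-→d14:-→d15:-→d16:-→d17:-→d18:-→d19:-→d20:-→d21:H1→d22:-→d23:-→d24:H1  best=H1
  ? 84.122.157.251  path d0:-→d1:-→d2:-→d3:-→d4:-→d5:-→d6:-→d7:H0→d8:-→d9:-→d10:-→d11:-→d12:-→d13:-→d14:-→d15:-→d16:-→d17:-→d18:-→d19:-→d20:-→d21:H1→d22:-→d23:-→d24:H1→d25:-→d26:-→d27:-→d28:-→d29:-→d30:-→d31:-→d32:H2  best=H2
  ? 84.122.157.73  path d0:-→d1:-→d2:-→d3:-→d4:-→d5:-→d6:-→d7:H0→d8:-→d9:-→d10:-→d11:-→d12:-→d13:-→d14:-→d15:-→d16:-→d17:-→d18:-→d19:-→d20:-→d21:H1→d22:-→d23:-→d24:H1  best=H1
  add 64.0.0.0/2 -> H0 at depth 2
  ? 84.122.157.251  path d0:-→d1:-→d2:H0→d3:-→d4:-→d5:-→d6:-→d7:H0→d8:-→d9:-→d10:-→d11:-→d12:-→d13:-→d14:-→d15:-→d16:-→d17:-→d18:-→d19:-→d20:-→d21:H1→d22:-→d23:-→d24:H1→d25:-→d26:-→d27:-→d28:-→d29:-→d30:-→d31:-→d32:H2  best=H2
  add 84.122.157.240/28 -> H2 at depth 28
  ? 136.61.55.252  path d0:-→d1:-→d2:-  best=no-route
  add 84.0.0.0/8 -> H2 at depth 8
  ? 84.122.152.0  path d0:-→d1:-→d2:H0→d3:-→d4:-→d5:-→d6:-→d7:H0→d8:H2→d9:-→d10:-→d11:-→d12:-→d13:-→d14:-→d15:-→d16:-→d17:-→d18:-→d19:-→d20:-→d21:H1  best=H1
  add 84.122.157.240/28 -> H0 at depth 28
  ? 84.122.154.142  path d0:-→d1:-→d2:H0→d3:-→d4:-→d5:-→d6:-→d7:H0→d8:H2→d9:-→d10:-→d11:-→d12:-→d13:-→d14:-→d15:-→d16:-→d17:-→d18:-→d19:-→d20:-→d21:H1  best=H1

== LOOKUPS ==
["H2","H0","H2","H0","H0","H1","H1","H1","H0","H0","H0","H1","H2","H1","H2","no-route","H1","H1"]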